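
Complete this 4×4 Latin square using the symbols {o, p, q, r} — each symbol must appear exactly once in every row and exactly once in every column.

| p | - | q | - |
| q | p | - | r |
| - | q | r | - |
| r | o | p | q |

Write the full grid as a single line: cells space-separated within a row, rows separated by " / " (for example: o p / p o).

(r1,c2) = r
(r1,c4) = o
(r2,c3) = o
(r3,c1) = o
(r3,c4) = p

p r q o / q p o r / o q r p / r o p q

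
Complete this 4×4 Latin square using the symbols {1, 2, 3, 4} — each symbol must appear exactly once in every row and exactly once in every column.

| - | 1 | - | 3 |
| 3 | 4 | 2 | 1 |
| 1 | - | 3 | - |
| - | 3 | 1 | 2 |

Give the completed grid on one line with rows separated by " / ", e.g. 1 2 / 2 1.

(r1,c3): row 1 has {1,3}; column 3 has {1,2,3}, so it must be 4.
(r3,c2): row 3 has {1,3}; column 2 has {1,3,4}, so it must be 2.
(r3,c4): row 3 has {1,2,3}; column 4 has {1,2,3}, so it must be 4.
(r4,c1): row 4 has {1,2,3}; column 1 has {1,3}, so it must be 4.
(r1,c1): row 1 has {1,3,4}; column 1 has {1,3,4}, so it must be 2.

2 1 4 3 / 3 4 2 1 / 1 2 3 4 / 4 3 1 2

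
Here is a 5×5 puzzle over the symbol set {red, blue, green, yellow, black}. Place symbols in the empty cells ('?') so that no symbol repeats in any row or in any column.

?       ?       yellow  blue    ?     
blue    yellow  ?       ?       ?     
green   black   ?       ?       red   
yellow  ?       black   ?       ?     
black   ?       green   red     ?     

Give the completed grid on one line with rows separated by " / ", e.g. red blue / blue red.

red green yellow blue black / blue yellow red black green / green black blue yellow red / yellow red black green blue / black blue green red yellow

(r1,c1): row 1 has {blue,yellow}; column 1 has {blue,green,yellow,black}, so it must be red.
(r1,c2): row 1 has {red,blue,yellow}; column 2 has {yellow,black}, so it must be green.
(r1,c5): row 1 has {red,blue,green,yellow}; column 5 has {red}, so it must be black.
(r2,c3): row 2 has {blue,yellow}; column 3 has {green,yellow,black}, so it must be red.
(r2,c5): row 2 has {red,blue,yellow}; column 5 has {red,black}, so it must be green.
(r3,c3): row 3 has {red,green,black}; column 3 has {red,green,yellow,black}, so it must be blue.
(r3,c4): row 3 has {red,blue,green,black}; column 4 has {red,blue}, so it must be yellow.
(r4,c4): row 4 has {yellow,black}; column 4 has {red,blue,yellow}, so it must be green.
(r4,c5): row 4 has {green,yellow,black}; column 5 has {red,green,black}, so it must be blue.
(r5,c2): row 5 has {red,green,black}; column 2 has {green,yellow,black}, so it must be blue.
(r5,c5): row 5 has {red,blue,green,black}; column 5 has {red,blue,green,black}, so it must be yellow.
(r2,c4): row 2 has {red,blue,green,yellow}; column 4 has {red,blue,green,yellow}, so it must be black.
(r4,c2): row 4 has {blue,green,yellow,black}; column 2 has {blue,green,yellow,black}, so it must be red.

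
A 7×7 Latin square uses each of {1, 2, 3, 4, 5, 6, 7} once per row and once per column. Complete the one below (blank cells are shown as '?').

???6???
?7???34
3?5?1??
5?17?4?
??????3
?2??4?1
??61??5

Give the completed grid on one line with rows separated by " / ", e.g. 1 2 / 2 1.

4 5 3 6 7 1 2 / 1 7 2 5 6 3 4 / 3 6 5 4 1 2 7 / 5 3 1 7 2 4 6 / 7 1 4 2 5 6 3 / 6 2 7 3 4 5 1 / 2 4 6 1 3 7 5

(r2,c3): row 2 has {3,4,7}; column 3 has {1,5,6}, so it must be 2.
(r2,c4): row 2 has {2,3,4,7}; column 4 has {1,6,7}, so it must be 5.
(r2,c5): row 2 has {2,3,4,5,7}; column 5 has {1,4}, so it must be 6.
(r6,c4): row 6 has {1,2,4}; column 4 has {1,5,6,7}, so it must be 3.
(r2,c1): row 2 has {2,3,4,5,6,7}; column 1 has {3,5}, so it must be 1.
(r6,c3): row 6 has {1,2,3,4}; column 3 has {1,2,5,6}, so it must be 7.
(r5,c3): row 5 has {3}; column 3 has {1,2,5,6,7}, so it must be 4.
(r5,c4): row 5 has {3,4}; column 4 has {1,3,5,6,7}, so it must be 2.
(r6,c1): row 6 has {1,2,3,4,7}; column 1 has {1,3,5}, so it must be 6.
(r6,c6): row 6 has {1,2,3,4,6,7}; column 6 has {3,4}, so it must be 5.
(r1,c3): row 1 has {6}; column 3 has {1,2,4,5,6,7}, so it must be 3.
(r3,c4): row 3 has {1,3,5}; column 4 has {1,2,3,5,6,7}, so it must be 4.
(r5,c1): row 5 has {2,3,4}; column 1 has {1,3,5,6}, so it must be 7.
(r5,c5): row 5 has {2,3,4,7}; column 5 has {1,4,6}, so it must be 5.
(r3,c2): row 3 has {1,3,4,5}; column 2 has {2,7}, so it must be 6.
(r4,c2): row 4 has {1,4,5,7}; column 2 has {2,6,7}, so it must be 3.
(r4,c5): row 4 has {1,3,4,5,7}; column 5 has {1,4,5,6}, so it must be 2.
(r4,c7): row 4 has {1,2,3,4,5,7}; column 7 has {1,3,4,5}, so it must be 6.
(r5,c2): row 5 has {2,3,4,5,7}; column 2 has {2,3,6,7}, so it must be 1.
(r5,c6): row 5 has {1,2,3,4,5,7}; column 6 has {3,4,5}, so it must be 6.
(r7,c2): row 7 has {1,5,6}; column 2 has {1,2,3,6,7}, so it must be 4.
(r1,c2): row 1 has {3,6}; column 2 has {1,2,3,4,6,7}, so it must be 5.
(r1,c5): row 1 has {3,5,6}; column 5 has {1,2,4,5,6}, so it must be 7.
(r1,c7): row 1 has {3,5,6,7}; column 7 has {1,3,4,5,6}, so it must be 2.
(r3,c7): row 3 has {1,3,4,5,6}; column 7 has {1,2,3,4,5,6}, so it must be 7.
(r7,c1): row 7 has {1,4,5,6}; column 1 has {1,3,5,6,7}, so it must be 2.
(r7,c5): row 7 has {1,2,4,5,6}; column 5 has {1,2,4,5,6,7}, so it must be 3.
(r7,c6): row 7 has {1,2,3,4,5,6}; column 6 has {3,4,5,6}, so it must be 7.
(r1,c1): row 1 has {2,3,5,6,7}; column 1 has {1,2,3,5,6,7}, so it must be 4.
(r1,c6): row 1 has {2,3,4,5,6,7}; column 6 has {3,4,5,6,7}, so it must be 1.
(r3,c6): row 3 has {1,3,4,5,6,7}; column 6 has {1,3,4,5,6,7}, so it must be 2.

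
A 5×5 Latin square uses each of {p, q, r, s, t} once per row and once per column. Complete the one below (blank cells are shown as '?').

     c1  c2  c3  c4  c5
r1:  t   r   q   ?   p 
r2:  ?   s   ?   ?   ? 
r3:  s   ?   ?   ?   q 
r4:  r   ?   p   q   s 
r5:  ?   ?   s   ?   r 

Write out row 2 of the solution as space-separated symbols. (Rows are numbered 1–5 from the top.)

q s r p t

(r1,c4): row 1 has {p,q,r,t}; column 4 has {q}, so it must be s.
(r2,c5): row 2 has {s}; column 5 has {p,q,r,s}, so it must be t.
(r4,c2): row 4 has {p,q,r,s}; column 2 has {r,s}, so it must be t.
(r2,c3): row 2 has {s,t}; column 3 has {p,q,s}, so it must be r.
(r2,c4): row 2 has {r,s,t}; column 4 has {q,s}, so it must be p.
(r3,c2): row 3 has {q,s}; column 2 has {r,s,t}, so it must be p.
(r3,c3): row 3 has {p,q,s}; column 3 has {p,q,r,s}, so it must be t.
(r3,c4): row 3 has {p,q,s,t}; column 4 has {p,q,s}, so it must be r.
(r5,c2): row 5 has {r,s}; column 2 has {p,r,s,t}, so it must be q.
(r5,c4): row 5 has {q,r,s}; column 4 has {p,q,r,s}, so it must be t.
(r2,c1): row 2 has {p,r,s,t}; column 1 has {r,s,t}, so it must be q.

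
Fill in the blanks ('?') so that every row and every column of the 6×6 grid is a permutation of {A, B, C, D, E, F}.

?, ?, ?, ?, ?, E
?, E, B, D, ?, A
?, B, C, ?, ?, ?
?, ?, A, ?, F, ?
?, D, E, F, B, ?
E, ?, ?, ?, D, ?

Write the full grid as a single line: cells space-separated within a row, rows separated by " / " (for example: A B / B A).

C F D B A E / F E B D C A / D B C A E F / B C A E F D / A D E F B C / E A F C D B

row 2 has {A,B,D,E}; column 5 has {B,D,F} — only C is left for (r2,c5).
row 4 has {A,F}; column 2 has {B,D,E} — only C is left for (r4,c2).
row 5 has {B,D,E,F}; column 6 has {A,E} — only C is left for (r5,c6).
row 6 has {D,E}; column 3 has {A,B,C,E} — only F is left for (r6,c3).
row 6 has {D,E,F}; column 6 has {A,C,E} — only B is left for (r6,c6).
row 1 has {E}; column 3 has {A,B,C,E,F} — only D is left for (r1,c3).
row 1 has {D,E}; column 5 has {B,C,D,F} — only A is left for (r1,c5).
row 2 has {A,B,C,D,E}; column 1 has {E} — only F is left for (r2,c1).
row 3 has {B,C}; column 5 has {A,B,C,D,F} — only E is left for (r3,c5).
row 4 has {A,C,F}; column 6 has {A,B,C,E} — only D is left for (r4,c6).
row 5 has {B,C,D,E,F}; column 1 has {E,F} — only A is left for (r5,c1).
row 6 has {B,D,E,F}; column 2 has {B,C,D,E} — only A is left for (r6,c2).
row 6 has {A,B,D,E,F}; column 4 has {D,F} — only C is left for (r6,c4).
row 1 has {A,D,E}; column 2 has {A,B,C,D,E} — only F is left for (r1,c2).
row 1 has {A,D,E,F}; column 4 has {C,D,F} — only B is left for (r1,c4).
row 3 has {B,C,E}; column 1 has {A,E,F} — only D is left for (r3,c1).
row 3 has {B,C,D,E}; column 4 has {B,C,D,F} — only A is left for (r3,c4).
row 3 has {A,B,C,D,E}; column 6 has {A,B,C,D,E} — only F is left for (r3,c6).
row 4 has {A,C,D,F}; column 1 has {A,D,E,F} — only B is left for (r4,c1).
row 4 has {A,B,C,D,F}; column 4 has {A,B,C,D,F} — only E is left for (r4,c4).
row 1 has {A,B,D,E,F}; column 1 has {A,B,D,E,F} — only C is left for (r1,c1).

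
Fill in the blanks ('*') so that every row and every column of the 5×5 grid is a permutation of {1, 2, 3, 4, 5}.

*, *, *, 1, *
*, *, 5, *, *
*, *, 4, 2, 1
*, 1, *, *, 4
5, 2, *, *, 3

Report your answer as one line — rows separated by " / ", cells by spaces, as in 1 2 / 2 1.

4 3 2 1 5 / 1 4 5 3 2 / 3 5 4 2 1 / 2 1 3 5 4 / 5 2 1 4 3

row 2 has {5}; column 5 has {1,3,4} — only 2 is left for (r2,c5).
row 3 has {1,2,4}; column 1 has {5} — only 3 is left for (r3,c1).
row 3 has {1,2,3,4}; column 2 has {1,2} — only 5 is left for (r3,c2).
row 4 has {1,4}; column 1 has {3,5} — only 2 is left for (r4,c1).
row 4 has {1,2,4}; column 3 has {4,5} — only 3 is left for (r4,c3).
row 4 has {1,2,3,4}; column 4 has {1,2} — only 5 is left for (r4,c4).
row 5 has {2,3,5}; column 3 has {3,4,5} — only 1 is left for (r5,c3).
row 5 has {1,2,3,5}; column 4 has {1,2,5} — only 4 is left for (r5,c4).
row 1 has {1}; column 1 has {2,3,5} — only 4 is left for (r1,c1).
row 1 has {1,4}; column 2 has {1,2,5} — only 3 is left for (r1,c2).
row 1 has {1,3,4}; column 3 has {1,3,4,5} — only 2 is left for (r1,c3).
row 1 has {1,2,3,4}; column 5 has {1,2,3,4} — only 5 is left for (r1,c5).
row 2 has {2,5}; column 1 has {2,3,4,5} — only 1 is left for (r2,c1).
row 2 has {1,2,5}; column 2 has {1,2,3,5} — only 4 is left for (r2,c2).
row 2 has {1,2,4,5}; column 4 has {1,2,4,5} — only 3 is left for (r2,c4).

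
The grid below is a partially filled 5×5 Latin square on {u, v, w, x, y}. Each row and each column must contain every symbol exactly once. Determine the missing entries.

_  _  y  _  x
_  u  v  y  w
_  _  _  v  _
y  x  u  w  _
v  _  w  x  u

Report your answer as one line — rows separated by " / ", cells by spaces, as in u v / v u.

w v y u x / x u v y w / u w x v y / y x u w v / v y w x u

(r1,c4): row 1 has {x,y}; column 4 has {v,w,x,y}, so it must be u.
(r2,c1): row 2 has {u,v,w,y}; column 1 has {v,y}, so it must be x.
(r3,c3): row 3 has {v}; column 3 has {u,v,w,y}, so it must be x.
(r3,c5): row 3 has {v,x}; column 5 has {u,w,x}, so it must be y.
(r4,c5): row 4 has {u,w,x,y}; column 5 has {u,w,x,y}, so it must be v.
(r5,c2): row 5 has {u,v,w,x}; column 2 has {u,x}, so it must be y.
(r1,c1): row 1 has {u,x,y}; column 1 has {v,x,y}, so it must be w.
(r1,c2): row 1 has {u,w,x,y}; column 2 has {u,x,y}, so it must be v.
(r3,c1): row 3 has {v,x,y}; column 1 has {v,w,x,y}, so it must be u.
(r3,c2): row 3 has {u,v,x,y}; column 2 has {u,v,x,y}, so it must be w.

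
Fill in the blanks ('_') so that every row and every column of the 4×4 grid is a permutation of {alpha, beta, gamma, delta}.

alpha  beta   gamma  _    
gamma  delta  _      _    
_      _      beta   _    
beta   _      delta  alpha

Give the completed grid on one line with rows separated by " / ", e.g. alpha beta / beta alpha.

alpha beta gamma delta / gamma delta alpha beta / delta alpha beta gamma / beta gamma delta alpha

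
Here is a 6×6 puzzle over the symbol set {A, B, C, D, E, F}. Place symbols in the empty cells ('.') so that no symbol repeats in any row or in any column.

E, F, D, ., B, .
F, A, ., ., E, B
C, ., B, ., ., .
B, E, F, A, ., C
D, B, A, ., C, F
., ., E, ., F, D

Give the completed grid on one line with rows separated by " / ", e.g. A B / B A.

E F D C B A / F A C D E B / C D B F A E / B E F A D C / D B A E C F / A C E B F D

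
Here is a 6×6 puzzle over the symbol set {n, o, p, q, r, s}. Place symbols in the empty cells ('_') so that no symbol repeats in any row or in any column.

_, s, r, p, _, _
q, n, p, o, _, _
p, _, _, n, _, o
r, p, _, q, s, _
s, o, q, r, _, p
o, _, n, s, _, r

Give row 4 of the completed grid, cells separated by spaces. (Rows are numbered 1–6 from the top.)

r p o q s n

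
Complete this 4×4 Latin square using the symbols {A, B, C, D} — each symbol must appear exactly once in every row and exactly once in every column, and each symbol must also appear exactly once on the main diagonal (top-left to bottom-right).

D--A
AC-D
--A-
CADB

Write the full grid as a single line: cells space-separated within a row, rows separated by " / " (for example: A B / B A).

D B C A / A C B D / B D A C / C A D B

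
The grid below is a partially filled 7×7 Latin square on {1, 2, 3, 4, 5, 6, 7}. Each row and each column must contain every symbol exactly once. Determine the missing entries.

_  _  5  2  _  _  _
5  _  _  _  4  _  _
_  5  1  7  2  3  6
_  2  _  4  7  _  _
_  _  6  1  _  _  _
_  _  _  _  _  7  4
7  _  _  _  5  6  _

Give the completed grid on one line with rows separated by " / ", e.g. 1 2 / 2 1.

1 7 5 2 6 4 3 / 5 3 7 6 4 2 1 / 4 5 1 7 2 3 6 / 6 2 3 4 7 1 5 / 2 4 6 1 3 5 7 / 3 6 2 5 1 7 4 / 7 1 4 3 5 6 2

(r3,c1) = 4
(r4,c3) = 3
(r5,c5) = 3
(r6,c3) = 2
(r7,c3) = 4
(r7,c4) = 3
(r2,c3) = 7
(r2,c4) = 6
(r5,c1) = 2
(r6,c4) = 5
(r7,c2) = 1
(r7,c7) = 2
(r2,c2) = 3
(r2,c7) = 1
(r4,c7) = 5
(r5,c7) = 7
(r6,c2) = 6
(r6,c5) = 1
(r1,c5) = 6
(r1,c7) = 3
(r2,c6) = 2
(r4,c6) = 1
(r5,c2) = 4
(r5,c6) = 5
(r6,c1) = 3
(r1,c1) = 1
(r1,c2) = 7
(r1,c6) = 4
(r4,c1) = 6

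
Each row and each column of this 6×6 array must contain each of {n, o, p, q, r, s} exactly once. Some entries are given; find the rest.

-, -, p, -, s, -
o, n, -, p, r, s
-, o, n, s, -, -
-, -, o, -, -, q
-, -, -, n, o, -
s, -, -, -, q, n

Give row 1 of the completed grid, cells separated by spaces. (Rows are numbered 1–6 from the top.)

(r2,c3) = q
(r3,c5) = p
(r3,c6) = r
(r4,c4) = r
(r4,c5) = n
(r5,c6) = p
(r6,c3) = r
(r6,c4) = o
(r1,c4) = q
(r1,c6) = o
(r3,c1) = q
(r4,c1) = p
(r4,c2) = s
(r5,c1) = r
(r5,c2) = q
(r5,c3) = s
(r6,c2) = p
(r1,c1) = n
(r1,c2) = r

n r p q s o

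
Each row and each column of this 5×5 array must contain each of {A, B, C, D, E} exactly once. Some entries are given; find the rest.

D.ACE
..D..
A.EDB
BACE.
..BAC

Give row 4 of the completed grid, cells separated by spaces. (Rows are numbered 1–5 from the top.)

B A C E D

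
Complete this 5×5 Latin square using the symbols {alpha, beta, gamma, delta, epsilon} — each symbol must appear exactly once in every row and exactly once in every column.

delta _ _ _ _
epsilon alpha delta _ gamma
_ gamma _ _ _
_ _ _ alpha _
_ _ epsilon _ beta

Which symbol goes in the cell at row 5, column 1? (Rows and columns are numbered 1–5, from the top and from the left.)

alpha

(r2,c4): row 2 has {alpha,gamma,delta,epsilon}; column 4 has {alpha}, so it must be beta.
(r5,c2): row 5 has {beta,epsilon}; column 2 has {alpha,gamma}, so it must be delta.
(r5,c4): row 5 has {beta,delta,epsilon}; column 4 has {alpha,beta}, so it must be gamma.
(r1,c4): row 1 has {delta}; column 4 has {alpha,beta,gamma}, so it must be epsilon.
(r1,c5): row 1 has {delta,epsilon}; column 5 has {beta,gamma}, so it must be alpha.
(r3,c4): row 3 has {gamma}; column 4 has {alpha,beta,gamma,epsilon}, so it must be delta.
(r3,c5): row 3 has {gamma,delta}; column 5 has {alpha,beta,gamma}, so it must be epsilon.
(r4,c5): row 4 has {alpha}; column 5 has {alpha,beta,gamma,epsilon}, so it must be delta.
(r5,c1): row 5 has {beta,gamma,delta,epsilon}; column 1 has {delta,epsilon}, so it must be alpha.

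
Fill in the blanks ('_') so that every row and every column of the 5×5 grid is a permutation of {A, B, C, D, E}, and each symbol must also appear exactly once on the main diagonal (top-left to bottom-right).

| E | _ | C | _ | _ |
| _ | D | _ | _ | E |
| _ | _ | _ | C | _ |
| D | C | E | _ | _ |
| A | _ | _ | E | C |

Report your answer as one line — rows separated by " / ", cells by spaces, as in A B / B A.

Cell (r3,c1): row 3 has {C}; column 1 has {A,D,E} → B.
Cell (r3,c3): row 3 has {B,C}; column 3 has {C,E}; the diagonal has {C,D,E} → A.
Cell (r3,c5): row 3 has {A,B,C}; column 5 has {C,E} → D.
Cell (r4,c4): row 4 has {C,D,E}; column 4 has {C,E}; the diagonal has {A,C,D,E} → B.
Cell (r4,c5): row 4 has {B,C,D,E}; column 5 has {C,D,E} → A.
Cell (r5,c2): row 5 has {A,C,E}; column 2 has {C,D} → B.
Cell (r5,c3): row 5 has {A,B,C,E}; column 3 has {A,C,E} → D.
Cell (r1,c2): row 1 has {C,E}; column 2 has {B,C,D} → A.
Cell (r1,c4): row 1 has {A,C,E}; column 4 has {B,C,E} → D.
Cell (r1,c5): row 1 has {A,C,D,E}; column 5 has {A,C,D,E} → B.
Cell (r2,c1): row 2 has {D,E}; column 1 has {A,B,D,E} → C.
Cell (r2,c3): row 2 has {C,D,E}; column 3 has {A,C,D,E} → B.
Cell (r2,c4): row 2 has {B,C,D,E}; column 4 has {B,C,D,E} → A.
Cell (r3,c2): row 3 has {A,B,C,D}; column 2 has {A,B,C,D} → E.

E A C D B / C D B A E / B E A C D / D C E B A / A B D E C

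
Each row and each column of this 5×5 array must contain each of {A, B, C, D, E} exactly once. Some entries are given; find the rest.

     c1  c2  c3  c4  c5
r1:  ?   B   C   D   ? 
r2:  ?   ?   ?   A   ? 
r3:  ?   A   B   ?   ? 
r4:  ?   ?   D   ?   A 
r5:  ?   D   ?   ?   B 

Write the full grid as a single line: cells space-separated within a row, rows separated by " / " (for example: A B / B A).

A B C D E / B C E A D / D A B E C / C E D B A / E D A C B

(r1,c5) = E
(r2,c3) = E
(r5,c3) = A
(r1,c1) = A
(r2,c2) = C
(r2,c5) = D
(r3,c5) = C
(r4,c2) = E
(r2,c1) = B
(r3,c4) = E
(r4,c1) = C
(r4,c4) = B
(r5,c1) = E
(r5,c4) = C
(r3,c1) = D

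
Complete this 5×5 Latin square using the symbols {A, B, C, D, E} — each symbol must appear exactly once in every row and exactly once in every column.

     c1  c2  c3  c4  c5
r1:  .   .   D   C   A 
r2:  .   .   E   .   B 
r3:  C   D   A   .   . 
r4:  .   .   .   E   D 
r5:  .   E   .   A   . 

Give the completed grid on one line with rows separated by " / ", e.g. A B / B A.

(r1,c2) = B
(r2,c4) = D
(r3,c4) = B
(r3,c5) = E
(r5,c5) = C
(r1,c1) = E
(r2,c1) = A
(r2,c2) = C
(r4,c1) = B
(r4,c2) = A
(r4,c3) = C
(r5,c1) = D
(r5,c3) = B

E B D C A / A C E D B / C D A B E / B A C E D / D E B A C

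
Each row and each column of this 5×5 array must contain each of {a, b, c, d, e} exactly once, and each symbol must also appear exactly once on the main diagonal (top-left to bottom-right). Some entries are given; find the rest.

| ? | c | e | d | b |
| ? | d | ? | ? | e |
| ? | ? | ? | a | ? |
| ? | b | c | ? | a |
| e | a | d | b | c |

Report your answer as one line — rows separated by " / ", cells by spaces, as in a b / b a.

a c e d b / b d a c e / c e b a d / d b c e a / e a d b c

(r1,c1) = a
(r2,c4) = c
(r3,c2) = e
(r3,c3) = b
(r3,c5) = d
(r4,c1) = d
(r4,c4) = e
(r2,c1) = b
(r2,c3) = a
(r3,c1) = c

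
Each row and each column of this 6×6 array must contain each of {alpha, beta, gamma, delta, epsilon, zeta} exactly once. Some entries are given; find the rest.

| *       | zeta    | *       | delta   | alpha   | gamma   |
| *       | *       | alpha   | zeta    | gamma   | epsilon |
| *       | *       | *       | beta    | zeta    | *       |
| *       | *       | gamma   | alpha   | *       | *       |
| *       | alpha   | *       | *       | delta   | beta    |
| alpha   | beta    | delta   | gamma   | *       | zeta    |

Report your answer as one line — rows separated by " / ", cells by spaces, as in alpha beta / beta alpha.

epsilon zeta beta delta alpha gamma / beta delta alpha zeta gamma epsilon / delta gamma epsilon beta zeta alpha / zeta epsilon gamma alpha beta delta / gamma alpha zeta epsilon delta beta / alpha beta delta gamma epsilon zeta

(r2,c2): row 2 has {alpha,gamma,epsilon,zeta}; column 2 has {alpha,beta,zeta}, so it must be delta.
(r3,c3): row 3 has {beta,zeta}; column 3 has {alpha,gamma,delta}, so it must be epsilon.
(r4,c2): row 4 has {alpha,gamma}; column 2 has {alpha,beta,delta,zeta}, so it must be epsilon.
(r4,c5): row 4 has {alpha,gamma,epsilon}; column 5 has {alpha,gamma,delta,zeta}, so it must be beta.
(r4,c6): row 4 has {alpha,beta,gamma,epsilon}; column 6 has {beta,gamma,epsilon,zeta}, so it must be delta.
(r5,c3): row 5 has {alpha,beta,delta}; column 3 has {alpha,gamma,delta,epsilon}, so it must be zeta.
(r5,c4): row 5 has {alpha,beta,delta,zeta}; column 4 has {alpha,beta,gamma,delta,zeta}, so it must be epsilon.
(r6,c5): row 6 has {alpha,beta,gamma,delta,zeta}; column 5 has {alpha,beta,gamma,delta,zeta}, so it must be epsilon.
(r1,c3): row 1 has {alpha,gamma,delta,zeta}; column 3 has {alpha,gamma,delta,epsilon,zeta}, so it must be beta.
(r2,c1): row 2 has {alpha,gamma,delta,epsilon,zeta}; column 1 has {alpha}, so it must be beta.
(r3,c2): row 3 has {beta,epsilon,zeta}; column 2 has {alpha,beta,delta,epsilon,zeta}, so it must be gamma.
(r3,c6): row 3 has {beta,gamma,epsilon,zeta}; column 6 has {beta,gamma,delta,epsilon,zeta}, so it must be alpha.
(r4,c1): row 4 has {alpha,beta,gamma,delta,epsilon}; column 1 has {alpha,beta}, so it must be zeta.
(r5,c1): row 5 has {alpha,beta,delta,epsilon,zeta}; column 1 has {alpha,beta,zeta}, so it must be gamma.
(r1,c1): row 1 has {alpha,beta,gamma,delta,zeta}; column 1 has {alpha,beta,gamma,zeta}, so it must be epsilon.
(r3,c1): row 3 has {alpha,beta,gamma,epsilon,zeta}; column 1 has {alpha,beta,gamma,epsilon,zeta}, so it must be delta.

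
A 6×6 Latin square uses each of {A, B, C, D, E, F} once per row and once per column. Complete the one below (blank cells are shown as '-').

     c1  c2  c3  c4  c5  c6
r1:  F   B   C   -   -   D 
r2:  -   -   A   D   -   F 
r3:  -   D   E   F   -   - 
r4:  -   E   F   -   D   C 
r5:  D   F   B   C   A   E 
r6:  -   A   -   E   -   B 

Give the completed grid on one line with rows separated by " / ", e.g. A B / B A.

F B C A E D / E C A D B F / B D E F C A / A E F B D C / D F B C A E / C A D E F B

row 1 has {B,C,D,F}; column 4 has {C,D,E,F} — only A is left for (r1,c4).
row 1 has {A,B,C,D,F}; column 5 has {A,D} — only E is left for (r1,c5).
row 2 has {A,D,F}; column 2 has {A,B,D,E,F} — only C is left for (r2,c2).
row 2 has {A,C,D,F}; column 5 has {A,D,E} — only B is left for (r2,c5).
row 3 has {D,E,F}; column 5 has {A,B,D,E} — only C is left for (r3,c5).
row 3 has {C,D,E,F}; column 6 has {B,C,D,E,F} — only A is left for (r3,c6).
row 4 has {C,D,E,F}; column 4 has {A,C,D,E,F} — only B is left for (r4,c4).
row 6 has {A,B,E}; column 1 has {D,F} — only C is left for (r6,c1).
row 6 has {A,B,C,E}; column 3 has {A,B,C,E,F} — only D is left for (r6,c3).
row 6 has {A,B,C,D,E}; column 5 has {A,B,C,D,E} — only F is left for (r6,c5).
row 2 has {A,B,C,D,F}; column 1 has {C,D,F} — only E is left for (r2,c1).
row 3 has {A,C,D,E,F}; column 1 has {C,D,E,F} — only B is left for (r3,c1).
row 4 has {B,C,D,E,F}; column 1 has {B,C,D,E,F} — only A is left for (r4,c1).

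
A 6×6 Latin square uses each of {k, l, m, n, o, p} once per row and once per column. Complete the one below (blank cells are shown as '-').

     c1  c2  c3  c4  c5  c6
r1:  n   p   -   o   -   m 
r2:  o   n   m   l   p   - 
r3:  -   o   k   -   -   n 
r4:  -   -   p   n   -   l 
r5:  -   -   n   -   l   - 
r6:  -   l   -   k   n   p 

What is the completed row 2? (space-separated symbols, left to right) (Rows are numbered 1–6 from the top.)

row 1 has {m,n,o,p}; column 3 has {k,m,n,p} — only l is left for (r1,c3).
row 1 has {l,m,n,o,p}; column 5 has {l,n,p} — only k is left for (r1,c5).
row 2 has {l,m,n,o,p}; column 6 has {l,m,n,p} — only k is left for (r2,c6).

o n m l p k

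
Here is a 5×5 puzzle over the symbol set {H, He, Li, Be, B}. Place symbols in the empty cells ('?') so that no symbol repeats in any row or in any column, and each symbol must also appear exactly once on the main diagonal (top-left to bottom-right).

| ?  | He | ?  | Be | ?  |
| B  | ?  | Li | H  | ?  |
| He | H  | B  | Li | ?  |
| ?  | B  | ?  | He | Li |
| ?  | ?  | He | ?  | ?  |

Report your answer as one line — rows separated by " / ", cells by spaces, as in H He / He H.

(r1,c3) = H
(r1,c5) = B
(r2,c2) = Be
(r2,c5) = He
(r3,c5) = Be
(r4,c3) = Be
(r5,c2) = Li
(r5,c4) = B
(r5,c5) = H
(r1,c1) = Li
(r4,c1) = H
(r5,c1) = Be

Li He H Be B / B Be Li H He / He H B Li Be / H B Be He Li / Be Li He B H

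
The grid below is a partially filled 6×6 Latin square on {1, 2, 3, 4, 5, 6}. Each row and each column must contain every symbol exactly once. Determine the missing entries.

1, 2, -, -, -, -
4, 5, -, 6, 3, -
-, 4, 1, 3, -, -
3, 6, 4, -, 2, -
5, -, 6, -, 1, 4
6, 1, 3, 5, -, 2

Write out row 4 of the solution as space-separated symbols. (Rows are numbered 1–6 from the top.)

3 6 4 1 2 5

(r1,c3) = 5
(r1,c4) = 4
(r1,c5) = 6
(r1,c6) = 3
(r2,c3) = 2
(r2,c6) = 1
(r3,c1) = 2
(r3,c5) = 5
(r3,c6) = 6
(r4,c4) = 1
(r4,c6) = 5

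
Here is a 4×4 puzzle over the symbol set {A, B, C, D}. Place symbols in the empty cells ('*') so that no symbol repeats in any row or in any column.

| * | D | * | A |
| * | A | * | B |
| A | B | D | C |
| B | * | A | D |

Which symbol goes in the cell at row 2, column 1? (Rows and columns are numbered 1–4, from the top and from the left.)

At row 1, column 1: row 1 has {A,D}; column 1 has {A,B}; that leaves C.
At row 1, column 3: row 1 has {A,C,D}; column 3 has {A,D}; that leaves B.
At row 2, column 1: row 2 has {A,B}; column 1 has {A,B,C}; that leaves D.

D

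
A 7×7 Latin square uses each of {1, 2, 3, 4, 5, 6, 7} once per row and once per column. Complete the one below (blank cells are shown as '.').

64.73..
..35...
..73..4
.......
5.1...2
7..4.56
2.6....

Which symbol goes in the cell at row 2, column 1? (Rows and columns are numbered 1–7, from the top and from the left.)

4

(r3,c1) = 1
(r5,c4) = 6
(r6,c3) = 2
(r6,c5) = 1
(r7,c4) = 1
(r1,c3) = 5
(r1,c7) = 1
(r2,c1) = 4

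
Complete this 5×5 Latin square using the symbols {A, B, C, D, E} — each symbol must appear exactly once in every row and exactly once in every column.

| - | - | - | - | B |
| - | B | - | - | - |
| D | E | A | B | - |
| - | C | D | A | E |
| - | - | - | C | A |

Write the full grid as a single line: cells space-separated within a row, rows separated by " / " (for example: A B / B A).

C A E D B / A B C E D / D E A B C / B C D A E / E D B C A

(r3,c5): row 3 has {A,B,D,E}; column 5 has {A,B,E}, so it must be C.
(r4,c1): row 4 has {A,C,D,E}; column 1 has {D}, so it must be B.
(r5,c1): row 5 has {A,C}; column 1 has {B,D}, so it must be E.
(r5,c2): row 5 has {A,C,E}; column 2 has {B,C,E}, so it must be D.
(r5,c3): row 5 has {A,C,D,E}; column 3 has {A,D}, so it must be B.
(r1,c2): row 1 has {B}; column 2 has {B,C,D,E}, so it must be A.
(r2,c5): row 2 has {B}; column 5 has {A,B,C,E}, so it must be D.
(r1,c1): row 1 has {A,B}; column 1 has {B,D,E}, so it must be C.
(r1,c3): row 1 has {A,B,C}; column 3 has {A,B,D}, so it must be E.
(r1,c4): row 1 has {A,B,C,E}; column 4 has {A,B,C}, so it must be D.
(r2,c1): row 2 has {B,D}; column 1 has {B,C,D,E}, so it must be A.
(r2,c3): row 2 has {A,B,D}; column 3 has {A,B,D,E}, so it must be C.
(r2,c4): row 2 has {A,B,C,D}; column 4 has {A,B,C,D}, so it must be E.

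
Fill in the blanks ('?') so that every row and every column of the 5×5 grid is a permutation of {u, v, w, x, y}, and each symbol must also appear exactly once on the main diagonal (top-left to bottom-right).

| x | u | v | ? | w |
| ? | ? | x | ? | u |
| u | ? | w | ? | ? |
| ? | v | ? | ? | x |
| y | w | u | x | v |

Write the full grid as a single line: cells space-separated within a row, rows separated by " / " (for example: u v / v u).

x u v y w / v y x w u / u x w v y / w v y u x / y w u x v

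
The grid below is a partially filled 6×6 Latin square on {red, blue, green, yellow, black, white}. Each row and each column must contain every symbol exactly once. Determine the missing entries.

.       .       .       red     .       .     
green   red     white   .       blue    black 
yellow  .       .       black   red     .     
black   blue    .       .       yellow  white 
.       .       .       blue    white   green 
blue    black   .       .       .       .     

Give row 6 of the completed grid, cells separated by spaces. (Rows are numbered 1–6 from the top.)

blue black yellow white green red

row 1 has {red}; column 1 has {blue,green,yellow,black} — only white is left for (r1,c1).
row 2 has {red,blue,green,black,white}; column 4 has {red,blue,black} — only yellow is left for (r2,c4).
row 3 has {red,yellow,black}; column 6 has {green,black,white} — only blue is left for (r3,c6).
row 4 has {blue,yellow,black,white}; column 4 has {red,blue,yellow,black} — only green is left for (r4,c4).
row 5 has {blue,green,white}; column 1 has {blue,green,yellow,black,white} — only red is left for (r5,c1).
row 5 has {red,blue,green,white}; column 2 has {red,blue,black} — only yellow is left for (r5,c2).
row 5 has {red,blue,green,yellow,white}; column 3 has {white} — only black is left for (r5,c3).
row 6 has {blue,black}; column 4 has {red,blue,green,yellow,black} — only white is left for (r6,c4).
row 6 has {blue,black,white}; column 5 has {red,blue,yellow,white} — only green is left for (r6,c5).
row 1 has {red,white}; column 2 has {red,blue,yellow,black} — only green is left for (r1,c2).
row 1 has {red,green,white}; column 5 has {red,blue,green,yellow,white} — only black is left for (r1,c5).
row 1 has {red,green,black,white}; column 6 has {blue,green,black,white} — only yellow is left for (r1,c6).
row 3 has {red,blue,yellow,black}; column 2 has {red,blue,green,yellow,black} — only white is left for (r3,c2).
row 3 has {red,blue,yellow,black,white}; column 3 has {black,white} — only green is left for (r3,c3).
row 4 has {blue,green,yellow,black,white}; column 3 has {green,black,white} — only red is left for (r4,c3).
row 6 has {blue,green,black,white}; column 3 has {red,green,black,white} — only yellow is left for (r6,c3).
row 6 has {blue,green,yellow,black,white}; column 6 has {blue,green,yellow,black,white} — only red is left for (r6,c6).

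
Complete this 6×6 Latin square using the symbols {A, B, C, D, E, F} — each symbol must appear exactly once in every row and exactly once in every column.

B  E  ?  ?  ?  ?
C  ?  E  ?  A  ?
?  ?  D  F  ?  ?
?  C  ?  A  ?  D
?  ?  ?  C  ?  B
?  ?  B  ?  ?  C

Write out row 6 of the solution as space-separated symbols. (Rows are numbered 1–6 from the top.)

F A B E D C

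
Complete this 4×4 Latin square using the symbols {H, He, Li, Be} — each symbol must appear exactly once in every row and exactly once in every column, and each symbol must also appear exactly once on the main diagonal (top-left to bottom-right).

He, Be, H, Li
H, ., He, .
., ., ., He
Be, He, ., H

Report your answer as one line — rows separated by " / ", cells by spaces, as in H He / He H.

He Be H Li / H Li He Be / Li H Be He / Be He Li H

row 2 has {H,He}; column 2 has {He,Be}; the diagonal has {H,He} — only Li is left for (r2,c2).
row 2 has {H,He,Li}; column 4 has {H,He,Li} — only Be is left for (r2,c4).
row 3 has {He}; column 1 has {H,He,Be} — only Li is left for (r3,c1).
row 3 has {He,Li}; column 2 has {He,Li,Be} — only H is left for (r3,c2).
row 3 has {H,He,Li}; column 3 has {H,He}; the diagonal has {H,He,Li} — only Be is left for (r3,c3).
row 4 has {H,He,Be}; column 3 has {H,He,Be} — only Li is left for (r4,c3).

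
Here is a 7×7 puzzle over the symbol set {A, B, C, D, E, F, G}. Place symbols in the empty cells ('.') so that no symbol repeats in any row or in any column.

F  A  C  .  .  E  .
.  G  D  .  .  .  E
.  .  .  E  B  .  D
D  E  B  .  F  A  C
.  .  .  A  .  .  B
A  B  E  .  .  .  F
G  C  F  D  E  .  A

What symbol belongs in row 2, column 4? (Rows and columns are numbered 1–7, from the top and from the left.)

F

Cell (r1,c7): row 1 has {A,C,E,F}; column 7 has {A,B,C,D,E,F} → G.
Cell (r3,c1): row 3 has {B,D,E}; column 1 has {A,D,F,G} → C.
Cell (r3,c2): row 3 has {B,C,D,E}; column 2 has {A,B,C,E,G} → F.
Cell (r3,c6): row 3 has {B,C,D,E,F}; column 6 has {A,E} → G.
Cell (r4,c4): row 4 has {A,B,C,D,E,F}; column 4 has {A,D,E} → G.
Cell (r5,c1): row 5 has {A,B}; column 1 has {A,C,D,F,G} → E.
Cell (r5,c2): row 5 has {A,B,E}; column 2 has {A,B,C,E,F,G} → D.
Cell (r5,c3): row 5 has {A,B,D,E}; column 3 has {B,C,D,E,F} → G.
Cell (r5,c5): row 5 has {A,B,D,E,G}; column 5 has {B,E,F} → C.
Cell (r5,c6): row 5 has {A,B,C,D,E,G}; column 6 has {A,E,G} → F.
Cell (r6,c4): row 6 has {A,B,E,F}; column 4 has {A,D,E,G} → C.
Cell (r6,c6): row 6 has {A,B,C,E,F}; column 6 has {A,E,F,G} → D.
Cell (r7,c6): row 7 has {A,C,D,E,F,G}; column 6 has {A,D,E,F,G} → B.
Cell (r1,c4): row 1 has {A,C,E,F,G}; column 4 has {A,C,D,E,G} → B.
Cell (r1,c5): row 1 has {A,B,C,E,F,G}; column 5 has {B,C,E,F} → D.
Cell (r2,c1): row 2 has {D,E,G}; column 1 has {A,C,D,E,F,G} → B.
Cell (r2,c4): row 2 has {B,D,E,G}; column 4 has {A,B,C,D,E,G} → F.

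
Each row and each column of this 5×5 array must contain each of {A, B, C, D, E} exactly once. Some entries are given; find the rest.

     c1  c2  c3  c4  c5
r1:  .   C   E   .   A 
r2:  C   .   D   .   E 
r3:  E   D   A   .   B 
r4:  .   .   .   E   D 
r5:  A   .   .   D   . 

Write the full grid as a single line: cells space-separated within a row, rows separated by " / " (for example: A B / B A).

D C E B A / C B D A E / E D A C B / B A C E D / A E B D C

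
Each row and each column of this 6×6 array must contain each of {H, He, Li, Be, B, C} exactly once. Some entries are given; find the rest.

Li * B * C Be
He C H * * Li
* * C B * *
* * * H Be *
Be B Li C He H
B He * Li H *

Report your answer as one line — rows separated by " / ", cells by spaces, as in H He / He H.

Li H B He C Be / He C H Be B Li / H Be C B Li He / C Li He H Be B / Be B Li C He H / B He Be Li H C

(r1,c2) = H
(r1,c4) = He
(r2,c4) = Be
(r2,c5) = B
(r3,c1) = H
(r3,c5) = Li
(r3,c6) = He
(r4,c1) = C
(r4,c2) = Li
(r4,c3) = He
(r4,c6) = B
(r6,c3) = Be
(r6,c6) = C
(r3,c2) = Be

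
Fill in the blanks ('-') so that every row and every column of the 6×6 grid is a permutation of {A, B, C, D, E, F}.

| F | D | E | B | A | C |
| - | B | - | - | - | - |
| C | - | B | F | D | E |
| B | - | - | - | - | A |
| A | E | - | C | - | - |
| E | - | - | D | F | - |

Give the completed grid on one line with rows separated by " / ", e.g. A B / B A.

At row 2, column 1: row 2 has {B}; column 1 has {A,B,C,E,F}; that leaves D.
At row 2, column 6: row 2 has {B,D}; column 6 has {A,C,E}; that leaves F.
At row 3, column 2: row 3 has {B,C,D,E,F}; column 2 has {B,D,E}; that leaves A.
At row 4, column 4: row 4 has {A,B}; column 4 has {B,C,D,F}; that leaves E.
At row 4, column 5: row 4 has {A,B,E}; column 5 has {A,D,F}; that leaves C.
At row 5, column 5: row 5 has {A,C,E}; column 5 has {A,C,D,F}; that leaves B.
At row 5, column 6: row 5 has {A,B,C,E}; column 6 has {A,C,E,F}; that leaves D.
At row 6, column 2: row 6 has {D,E,F}; column 2 has {A,B,D,E}; that leaves C.
At row 6, column 3: row 6 has {C,D,E,F}; column 3 has {B,E}; that leaves A.
At row 6, column 6: row 6 has {A,C,D,E,F}; column 6 has {A,C,D,E,F}; that leaves B.
At row 2, column 3: row 2 has {B,D,F}; column 3 has {A,B,E}; that leaves C.
At row 2, column 4: row 2 has {B,C,D,F}; column 4 has {B,C,D,E,F}; that leaves A.
At row 2, column 5: row 2 has {A,B,C,D,F}; column 5 has {A,B,C,D,F}; that leaves E.
At row 4, column 2: row 4 has {A,B,C,E}; column 2 has {A,B,C,D,E}; that leaves F.
At row 4, column 3: row 4 has {A,B,C,E,F}; column 3 has {A,B,C,E}; that leaves D.
At row 5, column 3: row 5 has {A,B,C,D,E}; column 3 has {A,B,C,D,E}; that leaves F.

F D E B A C / D B C A E F / C A B F D E / B F D E C A / A E F C B D / E C A D F B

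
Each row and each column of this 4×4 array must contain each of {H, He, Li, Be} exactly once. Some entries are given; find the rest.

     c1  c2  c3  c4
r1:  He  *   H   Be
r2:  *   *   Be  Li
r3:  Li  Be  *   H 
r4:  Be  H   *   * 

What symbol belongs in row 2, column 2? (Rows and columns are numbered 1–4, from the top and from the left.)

(r1,c2): row 1 has {H,He,Be}; column 2 has {H,Be}, so it must be Li.
(r2,c1): row 2 has {Li,Be}; column 1 has {He,Li,Be}, so it must be H.
(r2,c2): row 2 has {H,Li,Be}; column 2 has {H,Li,Be}, so it must be He.

He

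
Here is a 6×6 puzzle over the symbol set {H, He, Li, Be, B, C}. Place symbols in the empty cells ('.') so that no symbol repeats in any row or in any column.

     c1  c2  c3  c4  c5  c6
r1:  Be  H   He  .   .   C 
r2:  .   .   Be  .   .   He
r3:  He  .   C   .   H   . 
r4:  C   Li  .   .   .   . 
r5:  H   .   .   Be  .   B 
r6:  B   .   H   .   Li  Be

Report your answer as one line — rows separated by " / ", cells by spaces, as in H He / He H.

Be H He Li B C / Li B Be H C He / He Be C B H Li / C Li B He Be H / H C Li Be He B / B He H C Li Be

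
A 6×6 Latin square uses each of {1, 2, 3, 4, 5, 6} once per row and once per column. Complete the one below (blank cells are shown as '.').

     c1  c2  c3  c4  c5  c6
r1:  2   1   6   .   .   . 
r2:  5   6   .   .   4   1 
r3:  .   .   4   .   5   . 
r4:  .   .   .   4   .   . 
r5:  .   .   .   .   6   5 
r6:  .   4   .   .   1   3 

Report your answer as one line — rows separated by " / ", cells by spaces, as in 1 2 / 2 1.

2 1 6 5 3 4 / 5 6 2 3 4 1 / 1 3 4 6 5 2 / 3 5 1 4 2 6 / 4 2 3 1 6 5 / 6 4 5 2 1 3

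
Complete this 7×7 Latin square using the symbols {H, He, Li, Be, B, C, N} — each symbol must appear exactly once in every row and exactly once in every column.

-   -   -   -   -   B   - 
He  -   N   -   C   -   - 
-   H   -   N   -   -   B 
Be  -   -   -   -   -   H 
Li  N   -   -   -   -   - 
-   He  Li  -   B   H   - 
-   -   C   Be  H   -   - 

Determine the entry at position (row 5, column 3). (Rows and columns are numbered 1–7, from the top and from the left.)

(r3,c1) = C
(r6,c1) = N
(r6,c4) = C
(r6,c7) = Be
(r7,c1) = B
(r7,c2) = Li
(r1,c1) = H
(r2,c7) = Li
(r2,c6) = Be
(r2,c2) = B
(r2,c4) = H
(r4,c2) = C
(r1,c2) = Be
(r1,c3) = He
(r1,c4) = Li
(r1,c5) = N
(r1,c7) = C
(r3,c3) = Be
(r4,c3) = B
(r4,c4) = He
(r4,c5) = Li
(r4,c6) = N
(r5,c3) = H

H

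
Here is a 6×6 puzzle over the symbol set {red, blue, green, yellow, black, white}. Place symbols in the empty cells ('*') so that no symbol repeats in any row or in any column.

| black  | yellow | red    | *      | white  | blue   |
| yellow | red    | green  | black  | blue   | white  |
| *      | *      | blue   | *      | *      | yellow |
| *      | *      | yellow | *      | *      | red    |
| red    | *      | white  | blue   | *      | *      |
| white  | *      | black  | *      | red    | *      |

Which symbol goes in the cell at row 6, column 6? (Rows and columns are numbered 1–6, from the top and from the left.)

green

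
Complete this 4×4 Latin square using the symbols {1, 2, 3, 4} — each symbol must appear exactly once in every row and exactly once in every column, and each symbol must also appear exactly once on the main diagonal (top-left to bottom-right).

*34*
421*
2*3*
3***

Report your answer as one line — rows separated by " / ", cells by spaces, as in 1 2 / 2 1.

(r1,c1): row 1 has {3,4}; column 1 has {2,3,4}; the diagonal has {2,3}, so it must be 1.
(r1,c4): row 1 has {1,3,4}; column 4 is empty so far, so it must be 2.
(r2,c4): row 2 has {1,2,4}; column 4 has {2}, so it must be 3.
(r4,c3): row 4 has {3}; column 3 has {1,3,4}, so it must be 2.
(r4,c4): row 4 has {2,3}; column 4 has {2,3}; the diagonal has {1,2,3}, so it must be 4.
(r3,c4): row 3 has {2,3}; column 4 has {2,3,4}, so it must be 1.
(r4,c2): row 4 has {2,3,4}; column 2 has {2,3}, so it must be 1.
(r3,c2): row 3 has {1,2,3}; column 2 has {1,2,3}, so it must be 4.

1 3 4 2 / 4 2 1 3 / 2 4 3 1 / 3 1 2 4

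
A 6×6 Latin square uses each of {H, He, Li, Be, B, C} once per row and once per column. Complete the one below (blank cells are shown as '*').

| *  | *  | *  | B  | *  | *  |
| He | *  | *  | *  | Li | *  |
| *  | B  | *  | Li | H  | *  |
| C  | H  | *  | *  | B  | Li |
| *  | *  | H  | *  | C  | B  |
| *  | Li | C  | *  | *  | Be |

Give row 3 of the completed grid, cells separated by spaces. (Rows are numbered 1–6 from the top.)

Be B He Li H C

(r3,c1) = Be
(r3,c3) = He
(r3,c6) = C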